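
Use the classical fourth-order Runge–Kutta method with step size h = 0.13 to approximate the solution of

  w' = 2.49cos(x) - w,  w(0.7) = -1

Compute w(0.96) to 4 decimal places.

RK4: k1 = f(x_n, w_n); k2 = f(x_n + h/2, w_n + (h/2)·k1); k3 = f(x_n + h/2, w_n + (h/2)·k2); k4 = f(x_n + h, w_n + h·k3); w_{n+1} = w_n + (h/6)·(k1 + 2k2 + 2k3 + k4).
x=0.700000, w=-1.000000:
  k1 = f(0.700000, -1.000000) = 2.904457
  k2 = f(0.765000, -0.811210) = 2.607452
  k3 = f(0.765000, -0.830516) = 2.626758
  k4 = f(0.830000, -0.658522) = 2.338962
  w ← -1.000000 + (0.13/6)·(k1 + 2k2 + 2k3 + k4) = -0.659577
x=0.830000, w=-0.659577:
  k1 = f(0.830000, -0.659577) = 2.340017
  k2 = f(0.895000, -0.507476) = 2.065018
  k3 = f(0.895000, -0.525351) = 2.082893
  k4 = f(0.960000, -0.388801) = 1.816866
  w ← -0.659577 + (0.13/6)·(k1 + 2k2 + 2k3 + k4) = -0.389768
w(0.96) ≈ -0.3898

-0.3898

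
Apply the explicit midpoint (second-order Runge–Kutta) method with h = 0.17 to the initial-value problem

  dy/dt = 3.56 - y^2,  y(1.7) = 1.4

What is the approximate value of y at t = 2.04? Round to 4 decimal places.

Midpoint: k1 = f(t_n, y_n); k2 = f(t_n + h/2, y_n + (h/2)·k1); y_{n+1} = y_n + h·k2.
t=1.700000, y=1.400000:
  k1 = f(1.700000, 1.400000) = 1.600000
  k2 = f(1.785000, 1.536000) = 1.200704
  y ← 1.400000 + 0.17·1.200704 = 1.604120
t=1.870000, y=1.604120:
  k1 = f(1.870000, 1.604120) = 0.986800
  k2 = f(1.955000, 1.687998) = 0.710664
  y ← 1.604120 + 0.17·0.710664 = 1.724933
y(2.04) ≈ 1.7249

1.7249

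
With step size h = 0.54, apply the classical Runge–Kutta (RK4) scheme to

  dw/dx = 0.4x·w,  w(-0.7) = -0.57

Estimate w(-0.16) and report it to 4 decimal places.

RK4: k1 = f(x_n, w_n); k2 = f(x_n + h/2, w_n + (h/2)·k1); k3 = f(x_n + h/2, w_n + (h/2)·k2); k4 = f(x_n + h, w_n + h·k3); w_{n+1} = w_n + (h/6)·(k1 + 2k2 + 2k3 + k4).
x=-0.700000, w=-0.570000:
  k1 = f(-0.700000, -0.570000) = 0.159600
  k2 = f(-0.430000, -0.526908) = 0.090628
  k3 = f(-0.430000, -0.545530) = 0.093831
  k4 = f(-0.160000, -0.519331) = 0.033237
  w ← -0.570000 + (0.54/6)·(k1 + 2k2 + 2k3 + k4) = -0.519442
w(-0.16) ≈ -0.5194

-0.5194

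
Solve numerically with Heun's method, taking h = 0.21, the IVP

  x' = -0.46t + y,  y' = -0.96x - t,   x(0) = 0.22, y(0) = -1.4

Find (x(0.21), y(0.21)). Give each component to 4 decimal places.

-0.0888, -1.4368

Heun on (x,y): k1 = f(t_n, state_n); k2 = f(t_n + h, state_n + h·k1); state_{n+1} = state_n + (h/2)·(k1 + k2).
0.000000: (0.220000, -1.400000)
  k1 = (-1.400000, -0.211200)
  predictor → (-0.074000, -1.444352)
  k2 = (-1.540952, -0.138960)
  → (-0.088800, -1.436767)
(x(0.21), y(0.21)) ≈ (-0.0888, -1.4368)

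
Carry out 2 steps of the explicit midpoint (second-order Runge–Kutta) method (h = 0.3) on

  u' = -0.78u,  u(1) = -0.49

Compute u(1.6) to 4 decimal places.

-0.3084

Midpoint: k1 = f(s_n, u_n); k2 = f(s_n + h/2, u_n + (h/2)·k1); u_{n+1} = u_n + h·k2.
s=1.000000, u=-0.490000:
  k1 = f(1.000000, -0.490000) = 0.382200
  k2 = f(1.150000, -0.432670) = 0.337483
  u ← -0.490000 + 0.3·0.337483 = -0.388755
s=1.300000, u=-0.388755:
  k1 = f(1.300000, -0.388755) = 0.303229
  k2 = f(1.450000, -0.343271) = 0.267751
  u ← -0.388755 + 0.3·0.267751 = -0.308430
u(1.6) ≈ -0.3084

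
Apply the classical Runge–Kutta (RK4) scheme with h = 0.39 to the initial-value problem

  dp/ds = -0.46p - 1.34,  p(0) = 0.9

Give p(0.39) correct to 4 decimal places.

RK4: k1 = f(s_n, p_n); k2 = f(s_n + h/2, p_n + (h/2)·k1); k3 = f(s_n + h/2, p_n + (h/2)·k2); k4 = f(s_n + h, p_n + h·k3); p_{n+1} = p_n + (h/6)·(k1 + 2k2 + 2k3 + k4).
s=0.000000, p=0.900000:
  k1 = f(0.000000, 0.900000) = -1.754000
  k2 = f(0.195000, 0.557970) = -1.596666
  k3 = f(0.195000, 0.588650) = -1.610779
  k4 = f(0.390000, 0.271796) = -1.465026
  p ← 0.900000 + (0.39/6)·(k1 + 2k2 + 2k3 + k4) = 0.273795
p(0.39) ≈ 0.2738

0.2738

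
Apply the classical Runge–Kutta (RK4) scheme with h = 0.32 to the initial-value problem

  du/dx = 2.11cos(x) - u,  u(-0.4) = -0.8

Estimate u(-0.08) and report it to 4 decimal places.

-0.0210

RK4: k1 = f(x_n, u_n); k2 = f(x_n + h/2, u_n + (h/2)·k1); k3 = f(x_n + h/2, u_n + (h/2)·k2); k4 = f(x_n + h, u_n + h·k3); u_{n+1} = u_n + (h/6)·(k1 + 2k2 + 2k3 + k4).
x=-0.400000, u=-0.800000:
  k1 = f(-0.400000, -0.800000) = 2.743439
  k2 = f(-0.240000, -0.361050) = 2.410573
  k3 = f(-0.240000, -0.414308) = 2.463831
  k4 = f(-0.080000, -0.011574) = 2.114826
  u ← -0.800000 + (0.32/6)·(k1 + 2k2 + 2k3 + k4) = -0.020956
u(-0.08) ≈ -0.0210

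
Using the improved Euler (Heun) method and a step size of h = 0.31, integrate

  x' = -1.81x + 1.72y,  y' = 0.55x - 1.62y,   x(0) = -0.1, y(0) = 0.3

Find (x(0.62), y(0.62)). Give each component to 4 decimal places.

0.0550, 0.1299

Heun on (x,y): k1 = f(t_n, state_n); k2 = f(t_n + h, state_n + h·k1); state_{n+1} = state_n + (h/2)·(k1 + k2).
0.000000: (-0.100000, 0.300000)
  k1 = (0.697000, -0.541000)
  predictor → (0.116070, 0.132290)
  k2 = (0.017452, -0.150471)
  → (0.010740, 0.192822)
0.310000: (0.010740, 0.192822)
  k1 = (0.312214, -0.306465)
  predictor → (0.107526, 0.097818)
  k2 = (-0.026376, -0.099326)
  → (0.055045, 0.129924)
(x(0.62), y(0.62)) ≈ (0.0550, 0.1299)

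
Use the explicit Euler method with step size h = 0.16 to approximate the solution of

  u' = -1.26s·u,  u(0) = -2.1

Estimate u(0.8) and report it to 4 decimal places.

Euler: u_{n+1} = u_n + h·f(s_n, u_n).
s=0.000000, u=-2.100000: f=0.000000 → u ← -2.100000 + 0.16·0.000000 = -2.100000
s=0.160000, u=-2.100000: f=0.423360 → u ← -2.100000 + 0.16·0.423360 = -2.032262
s=0.320000, u=-2.032262: f=0.819408 → u ← -2.032262 + 0.16·0.819408 = -1.901157
s=0.480000, u=-1.901157: f=1.149820 → u ← -1.901157 + 0.16·1.149820 = -1.717186
s=0.640000, u=-1.717186: f=1.384739 → u ← -1.717186 + 0.16·1.384739 = -1.495628
u(0.8) ≈ -1.4956

-1.4956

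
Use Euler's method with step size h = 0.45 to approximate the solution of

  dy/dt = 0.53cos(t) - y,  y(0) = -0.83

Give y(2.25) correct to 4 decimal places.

0.0352

Euler: y_{n+1} = y_n + h·f(t_n, y_n).
t=0.000000, y=-0.830000: f=1.360000 → y ← -0.830000 + 0.45·1.360000 = -0.218000
t=0.450000, y=-0.218000: f=0.695237 → y ← -0.218000 + 0.45·0.695237 = 0.094857
t=0.900000, y=0.094857: f=0.234597 → y ← 0.094857 + 0.45·0.234597 = 0.200425
t=1.350000, y=0.200425: f=-0.084352 → y ← 0.200425 + 0.45·(-0.084352) = 0.162467
t=1.800000, y=0.162467: f=-0.282884 → y ← 0.162467 + 0.45·(-0.282884) = 0.035169
y(2.25) ≈ 0.0352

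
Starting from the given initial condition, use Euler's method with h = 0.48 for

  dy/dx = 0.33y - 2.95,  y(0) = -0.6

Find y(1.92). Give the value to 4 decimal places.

-8.2379

Euler: y_{n+1} = y_n + h·f(x_n, y_n).
x=0.000000, y=-0.600000: f=-3.148000 → y ← -0.600000 + 0.48·(-3.148000) = -2.111040
x=0.480000, y=-2.111040: f=-3.646643 → y ← -2.111040 + 0.48·(-3.646643) = -3.861429
x=0.960000, y=-3.861429: f=-4.224271 → y ← -3.861429 + 0.48·(-4.224271) = -5.889079
x=1.440000, y=-5.889079: f=-4.893396 → y ← -5.889079 + 0.48·(-4.893396) = -8.237909
y(1.92) ≈ -8.2379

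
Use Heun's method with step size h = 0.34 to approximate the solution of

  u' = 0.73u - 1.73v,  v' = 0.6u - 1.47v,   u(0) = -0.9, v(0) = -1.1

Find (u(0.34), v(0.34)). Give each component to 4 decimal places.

-0.5315, -0.7821

Heun on (u,v): k1 = f(x_n, state_n); k2 = f(x_n + h, state_n + h·k1); state_{n+1} = state_n + (h/2)·(k1 + k2).
0.000000: (-0.900000, -1.100000)
  k1 = (1.246000, 1.077000)
  predictor → (-0.476360, -0.733820)
  k2 = (0.921766, 0.792899)
  → (-0.531480, -0.782117)
(u(0.34), v(0.34)) ≈ (-0.5315, -0.7821)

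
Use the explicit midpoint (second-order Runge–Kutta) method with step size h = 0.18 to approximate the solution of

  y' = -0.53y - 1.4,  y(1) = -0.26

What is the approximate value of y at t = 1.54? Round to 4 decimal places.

Midpoint: k1 = f(t_n, y_n); k2 = f(t_n + h/2, y_n + (h/2)·k1); y_{n+1} = y_n + h·k2.
t=1.000000, y=-0.260000:
  k1 = f(1.000000, -0.260000) = -1.262200
  k2 = f(1.090000, -0.373598) = -1.201993
  y ← -0.260000 + 0.18·(-1.201993) = -0.476359
t=1.180000, y=-0.476359:
  k1 = f(1.180000, -0.476359) = -1.147530
  k2 = f(1.270000, -0.579636) = -1.092793
  y ← -0.476359 + 0.18·(-1.092793) = -0.673061
t=1.360000, y=-0.673061:
  k1 = f(1.360000, -0.673061) = -1.043277
  k2 = f(1.450000, -0.766956) = -0.993513
  y ← -0.673061 + 0.18·(-0.993513) = -0.851894
y(1.54) ≈ -0.8519

-0.8519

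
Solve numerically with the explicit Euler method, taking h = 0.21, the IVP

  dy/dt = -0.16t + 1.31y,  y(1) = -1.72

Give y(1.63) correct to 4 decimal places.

-3.7200

Euler: y_{n+1} = y_n + h·f(t_n, y_n).
t=1.000000, y=-1.720000: f=-2.413200 → y ← -1.720000 + 0.21·(-2.413200) = -2.226772
t=1.210000, y=-2.226772: f=-3.110671 → y ← -2.226772 + 0.21·(-3.110671) = -2.880013
t=1.420000, y=-2.880013: f=-4.000017 → y ← -2.880013 + 0.21·(-4.000017) = -3.720017
y(1.63) ≈ -3.7200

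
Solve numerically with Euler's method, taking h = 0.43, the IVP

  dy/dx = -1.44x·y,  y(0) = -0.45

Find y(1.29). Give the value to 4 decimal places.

-0.1544

Euler: y_{n+1} = y_n + h·f(x_n, y_n).
x=0.000000, y=-0.450000: f=0.000000 → y ← -0.450000 + 0.43·0.000000 = -0.450000
x=0.430000, y=-0.450000: f=0.278640 → y ← -0.450000 + 0.43·0.278640 = -0.330185
x=0.860000, y=-0.330185: f=0.408901 → y ← -0.330185 + 0.43·0.408901 = -0.154357
y(1.29) ≈ -0.1544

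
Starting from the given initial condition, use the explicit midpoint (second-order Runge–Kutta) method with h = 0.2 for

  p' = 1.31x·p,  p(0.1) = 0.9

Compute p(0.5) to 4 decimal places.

1.0510

Midpoint: k1 = f(x_n, p_n); k2 = f(x_n + h/2, p_n + (h/2)·k1); p_{n+1} = p_n + h·k2.
x=0.100000, p=0.900000:
  k1 = f(0.100000, 0.900000) = 0.117900
  k2 = f(0.200000, 0.911790) = 0.238889
  p ← 0.900000 + 0.2·0.238889 = 0.947778
x=0.300000, p=0.947778:
  k1 = f(0.300000, 0.947778) = 0.372477
  k2 = f(0.400000, 0.985025) = 0.516153
  p ← 0.947778 + 0.2·0.516153 = 1.051008
p(0.5) ≈ 1.0510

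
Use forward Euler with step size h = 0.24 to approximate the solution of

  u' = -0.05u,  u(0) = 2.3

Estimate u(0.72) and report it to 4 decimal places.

2.2182

Euler: u_{n+1} = u_n + h·f(x_n, u_n).
x=0.000000, u=2.300000: f=-0.115000 → u ← 2.300000 + 0.24·(-0.115000) = 2.272400
x=0.240000, u=2.272400: f=-0.113620 → u ← 2.272400 + 0.24·(-0.113620) = 2.245131
x=0.480000, u=2.245131: f=-0.112257 → u ← 2.245131 + 0.24·(-0.112257) = 2.218190
u(0.72) ≈ 2.2182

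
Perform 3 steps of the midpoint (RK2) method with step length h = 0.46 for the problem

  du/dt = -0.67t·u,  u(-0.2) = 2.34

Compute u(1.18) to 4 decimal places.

Midpoint: k1 = f(t_n, u_n); k2 = f(t_n + h/2, u_n + (h/2)·k1); u_{n+1} = u_n + h·k2.
t=-0.200000, u=2.340000:
  k1 = f(-0.200000, 2.340000) = 0.313560
  k2 = f(0.030000, 2.412119) = -0.048484
  u ← 2.340000 + 0.46·(-0.048484) = 2.317698
t=0.260000, u=2.317698:
  k1 = f(0.260000, 2.317698) = -0.403743
  k2 = f(0.490000, 2.224837) = -0.730414
  u ← 2.317698 + 0.46·(-0.730414) = 1.981707
t=0.720000, u=1.981707:
  k1 = f(0.720000, 1.981707) = -0.955976
  k2 = f(0.950000, 1.761833) = -1.121407
  u ← 1.981707 + 0.46·(-1.121407) = 1.465860
u(1.18) ≈ 1.4659

1.4659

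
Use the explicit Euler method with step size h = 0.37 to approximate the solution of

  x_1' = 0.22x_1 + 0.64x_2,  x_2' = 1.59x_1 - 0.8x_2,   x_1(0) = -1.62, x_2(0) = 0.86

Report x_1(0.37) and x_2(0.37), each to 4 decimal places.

-1.5482, -0.3476

Euler on (x_1,x_2): x_1_{n+1} = x_1_n + h·x_1', x_2_{n+1} = x_2_n + h·x_2'.
0.000000: (-1.620000, 0.860000); f=(0.194000, -3.263800) → (-1.548220, -0.347606)
(x_1(0.37), x_2(0.37)) ≈ (-1.5482, -0.3476)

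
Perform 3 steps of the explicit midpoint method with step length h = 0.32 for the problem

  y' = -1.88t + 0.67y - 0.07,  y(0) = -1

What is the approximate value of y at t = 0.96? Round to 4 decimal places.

Midpoint: k1 = f(t_n, y_n); k2 = f(t_n + h/2, y_n + (h/2)·k1); y_{n+1} = y_n + h·k2.
t=0.000000, y=-1.000000:
  k1 = f(0.000000, -1.000000) = -0.740000
  k2 = f(0.160000, -1.118400) = -1.120128
  y ← -1.000000 + 0.32·(-1.120128) = -1.358441
t=0.320000, y=-1.358441:
  k1 = f(0.320000, -1.358441) = -1.581755
  k2 = f(0.480000, -1.611522) = -2.052120
  y ← -1.358441 + 0.32·(-2.052120) = -2.015119
t=0.640000, y=-2.015119:
  k1 = f(0.640000, -2.015119) = -2.623330
  k2 = f(0.800000, -2.434852) = -3.205351
  y ← -2.015119 + 0.32·(-3.205351) = -3.040832
y(0.96) ≈ -3.0408

-3.0408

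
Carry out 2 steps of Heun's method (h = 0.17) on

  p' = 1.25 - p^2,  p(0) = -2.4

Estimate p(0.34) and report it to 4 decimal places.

Heun: k1 = f(t_n, p_n); k2 = f(t_n + h, p_n + h·k1); p_{n+1} = p_n + (h/2)·(k1 + k2).
t=0.000000, p=-2.400000:
  k1 = f(0.000000, -2.400000) = -4.510000
  k2 = f(0.170000, -3.166700) = -8.777989
  p ← -2.400000 + (0.17/2)·(-4.510000 + (-8.777989)) = -3.529479
t=0.170000, p=-3.529479:
  k1 = f(0.170000, -3.529479) = -11.207222
  k2 = f(0.340000, -5.434707) = -28.286039
  p ← -3.529479 + (0.17/2)·(-11.207222 + (-28.286039)) = -6.886406
p(0.34) ≈ -6.8864

-6.8864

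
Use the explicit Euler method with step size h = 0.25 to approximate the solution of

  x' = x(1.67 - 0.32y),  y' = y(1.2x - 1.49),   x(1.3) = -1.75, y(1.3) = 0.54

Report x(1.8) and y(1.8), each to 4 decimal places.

-3.3985, -0.0052

Euler on (x,y): x_{n+1} = x_n + h·x', y_{n+1} = y_n + h·y'.
1.300000: (-1.750000, 0.540000); f=(-2.620100, -1.938600) → (-2.405025, 0.055350)
1.550000: (-2.405025, 0.055350); f=(-3.973794, -0.242213) → (-3.398473, -0.005203)
(x(1.8), y(1.8)) ≈ (-3.3985, -0.0052)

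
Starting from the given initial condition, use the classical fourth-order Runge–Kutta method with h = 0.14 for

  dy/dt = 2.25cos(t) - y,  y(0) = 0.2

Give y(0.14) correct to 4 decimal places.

0.4668

RK4: k1 = f(t_n, y_n); k2 = f(t_n + h/2, y_n + (h/2)·k1); k3 = f(t_n + h/2, y_n + (h/2)·k2); k4 = f(t_n + h, y_n + h·k3); y_{n+1} = y_n + (h/6)·(k1 + 2k2 + 2k3 + k4).
t=0.000000, y=0.200000:
  k1 = f(0.000000, 0.200000) = 2.050000
  k2 = f(0.070000, 0.343500) = 1.900990
  k3 = f(0.070000, 0.333069) = 1.911420
  k4 = f(0.140000, 0.467599) = 1.760387
  y ← 0.200000 + (0.14/6)·(k1 + 2k2 + 2k3 + k4) = 0.466822
y(0.14) ≈ 0.4668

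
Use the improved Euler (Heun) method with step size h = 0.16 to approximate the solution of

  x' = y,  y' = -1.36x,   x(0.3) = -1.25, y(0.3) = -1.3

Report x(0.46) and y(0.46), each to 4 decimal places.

-1.4362, -1.0054

Heun on (x,y): k1 = f(t_n, state_n); k2 = f(t_n + h, state_n + h·k1); state_{n+1} = state_n + (h/2)·(k1 + k2).
0.300000: (-1.250000, -1.300000)
  k1 = (-1.300000, 1.700000)
  predictor → (-1.458000, -1.028000)
  k2 = (-1.028000, 1.982880)
  → (-1.436240, -1.005370)
(x(0.46), y(0.46)) ≈ (-1.4362, -1.0054)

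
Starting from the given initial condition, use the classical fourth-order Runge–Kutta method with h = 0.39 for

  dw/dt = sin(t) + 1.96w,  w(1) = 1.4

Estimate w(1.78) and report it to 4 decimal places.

8.1699

RK4: k1 = f(t_n, w_n); k2 = f(t_n + h/2, w_n + (h/2)·k1); k3 = f(t_n + h/2, w_n + (h/2)·k2); k4 = f(t_n + h, w_n + h·k3); w_{n+1} = w_n + (h/6)·(k1 + 2k2 + 2k3 + k4).
t=1.000000, w=1.400000:
  k1 = f(1.000000, 1.400000) = 3.585471
  k2 = f(1.195000, 2.099167) = 5.044583
  k3 = f(1.195000, 2.383694) = 5.602255
  k4 = f(1.390000, 3.584880) = 8.010065
  w ← 1.400000 + (0.39/6)·(k1 + 2k2 + 2k3 + k4) = 3.537799
t=1.390000, w=3.537799:
  k1 = f(1.390000, 3.537799) = 7.917786
  k2 = f(1.585000, 5.081767) = 10.960163
  k3 = f(1.585000, 5.675030) = 12.122959
  k4 = f(1.780000, 8.265753) = 17.179072
  w ← 3.537799 + (0.39/6)·(k1 + 2k2 + 2k3 + k4) = 8.169900
w(1.78) ≈ 8.1699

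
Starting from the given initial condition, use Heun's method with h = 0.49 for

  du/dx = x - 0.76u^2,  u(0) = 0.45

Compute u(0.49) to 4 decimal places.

Heun: k1 = f(x_n, u_n); k2 = f(x_n + h, u_n + h·k1); u_{n+1} = u_n + (h/2)·(k1 + k2).
x=0.000000, u=0.450000:
  k1 = f(0.000000, 0.450000) = -0.153900
  k2 = f(0.490000, 0.374589) = 0.383359
  u ← 0.450000 + (0.49/2)·(-0.153900 + 0.383359) = 0.506217
u(0.49) ≈ 0.5062

0.5062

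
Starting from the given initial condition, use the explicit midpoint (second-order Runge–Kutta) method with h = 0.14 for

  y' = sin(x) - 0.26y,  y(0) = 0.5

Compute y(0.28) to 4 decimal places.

0.5032

Midpoint: k1 = f(x_n, y_n); k2 = f(x_n + h/2, y_n + (h/2)·k1); y_{n+1} = y_n + h·k2.
x=0.000000, y=0.500000:
  k1 = f(0.000000, 0.500000) = -0.130000
  k2 = f(0.070000, 0.490900) = -0.057691
  y ← 0.500000 + 0.14·(-0.057691) = 0.491923
x=0.140000, y=0.491923:
  k1 = f(0.140000, 0.491923) = 0.011643
  k2 = f(0.210000, 0.492738) = 0.080348
  y ← 0.491923 + 0.14·0.080348 = 0.503172
y(0.28) ≈ 0.5032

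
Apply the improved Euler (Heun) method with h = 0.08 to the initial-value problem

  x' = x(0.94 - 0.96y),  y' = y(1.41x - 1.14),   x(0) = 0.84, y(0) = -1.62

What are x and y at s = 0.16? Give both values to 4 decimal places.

Heun on (x,y): k1 = f(s_n, state_n); k2 = f(s_n + h, state_n + h·k1); state_{n+1} = state_n + (h/2)·(k1 + k2).
0.000000: (0.840000, -1.620000)
  k1 = (2.095968, -0.071928)
  predictor → (1.007677, -1.625754)
  k2 = (2.519923, -0.456553)
  → (1.024636, -1.641139)
0.080000: (1.024636, -1.641139)
  k1 = (2.577464, -0.500115)
  predictor → (1.230833, -1.681148)
  k2 = (3.143427, -1.001081)
  → (1.253471, -1.701187)
(x(0.16), y(0.16)) ≈ (1.2535, -1.7012)

1.2535, -1.7012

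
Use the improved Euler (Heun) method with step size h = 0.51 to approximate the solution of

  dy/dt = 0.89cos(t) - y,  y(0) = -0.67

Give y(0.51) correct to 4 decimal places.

-0.1062

Heun: k1 = f(t_n, y_n); k2 = f(t_n + h, y_n + h·k1); y_{n+1} = y_n + (h/2)·(k1 + k2).
t=0.000000, y=-0.670000:
  k1 = f(0.000000, -0.670000) = 1.560000
  k2 = f(0.510000, 0.125600) = 0.651143
  y ← -0.670000 + (0.51/2)·(1.560000 + 0.651143) = -0.106159
y(0.51) ≈ -0.1062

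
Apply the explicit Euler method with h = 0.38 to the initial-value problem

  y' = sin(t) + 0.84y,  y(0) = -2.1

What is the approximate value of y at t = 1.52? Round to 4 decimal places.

-5.4241

Euler: y_{n+1} = y_n + h·f(t_n, y_n).
t=0.000000, y=-2.100000: f=-1.764000 → y ← -2.100000 + 0.38·(-1.764000) = -2.770320
t=0.380000, y=-2.770320: f=-1.956148 → y ← -2.770320 + 0.38·(-1.956148) = -3.513656
t=0.760000, y=-3.513656: f=-2.262550 → y ← -3.513656 + 0.38·(-2.262550) = -4.373425
t=1.140000, y=-4.373425: f=-2.765044 → y ← -4.373425 + 0.38·(-2.765044) = -5.424142
y(1.52) ≈ -5.4241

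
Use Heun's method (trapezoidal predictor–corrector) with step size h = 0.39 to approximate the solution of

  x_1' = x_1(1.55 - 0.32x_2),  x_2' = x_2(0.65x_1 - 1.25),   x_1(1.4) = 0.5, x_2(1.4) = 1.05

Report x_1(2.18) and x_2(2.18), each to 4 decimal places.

Heun on (x_1,x_2): k1 = f(x_n, state_n); k2 = f(x_n + h, state_n + h·k1); state_{n+1} = state_n + (h/2)·(k1 + k2).
1.400000: (0.500000, 1.050000)
  k1 = (0.607000, -0.971250)
  predictor → (0.736730, 0.671212)
  k2 = (0.983691, -0.517589)
  → (0.810185, 0.759676)
1.790000: (0.810185, 0.759676)
  k1 = (1.058833, -0.549535)
  predictor → (1.223130, 0.545358)
  k2 = (1.682397, -0.248119)
  → (1.344725, 0.604134)
(x_1(2.18), x_2(2.18)) ≈ (1.3447, 0.6041)

1.3447, 0.6041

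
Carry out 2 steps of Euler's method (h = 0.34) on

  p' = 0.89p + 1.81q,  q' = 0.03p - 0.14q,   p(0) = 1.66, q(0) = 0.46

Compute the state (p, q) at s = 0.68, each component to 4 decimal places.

Euler on (p,q): p_{n+1} = p_n + h·p', q_{n+1} = q_n + h·q'.
0.000000: (1.660000, 0.460000); f=(2.310000, -0.014600) → (2.445400, 0.455036)
0.340000: (2.445400, 0.455036); f=(3.000021, 0.009657) → (3.465407, 0.458319)
(p(0.68), q(0.68)) ≈ (3.4654, 0.4583)

3.4654, 0.4583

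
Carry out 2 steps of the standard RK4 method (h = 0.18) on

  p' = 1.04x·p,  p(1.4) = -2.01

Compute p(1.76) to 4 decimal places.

RK4: k1 = f(x_n, p_n); k2 = f(x_n + h/2, p_n + (h/2)·k1); k3 = f(x_n + h/2, p_n + (h/2)·k2); k4 = f(x_n + h, p_n + h·k3); p_{n+1} = p_n + (h/6)·(k1 + 2k2 + 2k3 + k4).
x=1.400000, p=-2.010000:
  k1 = f(1.400000, -2.010000) = -2.926560
  k2 = f(1.490000, -2.273390) = -3.522846
  k3 = f(1.490000, -2.327056) = -3.606006
  k4 = f(1.580000, -2.659081) = -4.369402
  p ← -2.010000 + (0.18/6)·(k1 + 2k2 + 2k3 + k4) = -2.656610
x=1.580000, p=-2.656610:
  k1 = f(1.580000, -2.656610) = -4.365342
  k2 = f(1.670000, -3.049491) = -5.296355
  k3 = f(1.670000, -3.133282) = -5.441884
  k4 = f(1.760000, -3.636149) = -6.655607
  p ← -2.656610 + (0.18/6)·(k1 + 2k2 + 2k3 + k4) = -3.631533
p(1.76) ≈ -3.6315

-3.6315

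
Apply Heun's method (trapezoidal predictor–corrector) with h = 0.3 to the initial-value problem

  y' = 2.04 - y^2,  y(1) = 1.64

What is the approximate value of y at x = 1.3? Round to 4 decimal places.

1.5353

Heun: k1 = f(x_n, y_n); k2 = f(x_n + h, y_n + h·k1); y_{n+1} = y_n + (h/2)·(k1 + k2).
x=1.000000, y=1.640000:
  k1 = f(1.000000, 1.640000) = -0.649600
  k2 = f(1.300000, 1.445120) = -0.048372
  y ← 1.640000 + (0.3/2)·(-0.649600 + (-0.048372)) = 1.535304
y(1.3) ≈ 1.5353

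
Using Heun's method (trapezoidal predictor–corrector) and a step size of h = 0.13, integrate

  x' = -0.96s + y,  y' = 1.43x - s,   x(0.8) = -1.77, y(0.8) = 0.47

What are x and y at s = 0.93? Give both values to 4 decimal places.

Heun on (x,y): k1 = f(s_n, state_n); k2 = f(s_n + h, state_n + h·k1); state_{n+1} = state_n + (h/2)·(k1 + k2).
0.800000: (-1.770000, 0.470000)
  k1 = (-0.298000, -3.331100)
  predictor → (-1.808740, 0.036957)
  k2 = (-0.855843, -3.516498)
  → (-1.845000, 0.024906)
(x(0.93), y(0.93)) ≈ (-1.8450, 0.0249)

-1.8450, 0.0249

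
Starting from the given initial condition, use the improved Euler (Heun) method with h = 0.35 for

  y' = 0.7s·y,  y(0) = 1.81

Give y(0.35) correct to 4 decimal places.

1.8876

Heun: k1 = f(s_n, y_n); k2 = f(s_n + h, y_n + h·k1); y_{n+1} = y_n + (h/2)·(k1 + k2).
s=0.000000, y=1.810000:
  k1 = f(0.000000, 1.810000) = 0.000000
  k2 = f(0.350000, 1.810000) = 0.443450
  y ← 1.810000 + (0.35/2)·(0.000000 + 0.443450) = 1.887604
y(0.35) ≈ 1.8876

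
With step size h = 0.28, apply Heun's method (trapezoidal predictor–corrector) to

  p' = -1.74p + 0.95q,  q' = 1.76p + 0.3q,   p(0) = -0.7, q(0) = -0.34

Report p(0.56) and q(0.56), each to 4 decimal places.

Heun on (p,q): k1 = f(t_n, state_n); k2 = f(t_n + h, state_n + h·k1); state_{n+1} = state_n + (h/2)·(k1 + k2).
0.000000: (-0.700000, -0.340000)
  k1 = (0.895000, -1.334000)
  predictor → (-0.449400, -0.713520)
  k2 = (0.104112, -1.005000)
  → (-0.560124, -0.667460)
0.280000: (-0.560124, -0.667460)
  k1 = (0.340529, -1.186057)
  predictor → (-0.464776, -0.999556)
  k2 = (-0.140868, -1.117873)
  → (-0.532172, -0.990010)
(p(0.56), q(0.56)) ≈ (-0.5322, -0.9900)

-0.5322, -0.9900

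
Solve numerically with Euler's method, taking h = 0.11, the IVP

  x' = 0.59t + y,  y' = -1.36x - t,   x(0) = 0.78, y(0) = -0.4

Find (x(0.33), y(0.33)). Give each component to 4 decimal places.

0.6303, -0.7658

Euler on (x,y): x_{n+1} = x_n + h·x', y_{n+1} = y_n + h·y'.
0.000000: (0.780000, -0.400000); f=(-0.400000, -1.060800) → (0.736000, -0.516688)
0.110000: (0.736000, -0.516688); f=(-0.451788, -1.110960) → (0.686303, -0.638894)
0.220000: (0.686303, -0.638894); f=(-0.509094, -1.153373) → (0.630303, -0.765765)
(x(0.33), y(0.33)) ≈ (0.6303, -0.7658)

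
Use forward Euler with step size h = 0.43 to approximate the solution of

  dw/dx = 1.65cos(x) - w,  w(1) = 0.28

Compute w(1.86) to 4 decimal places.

Euler: w_{n+1} = w_n + h·f(x_n, w_n).
x=1.000000, w=0.280000: f=0.611499 → w ← 0.280000 + 0.43·0.611499 = 0.542944
x=1.430000, w=0.542944: f=-0.311397 → w ← 0.542944 + 0.43·(-0.311397) = 0.409044
w(1.86) ≈ 0.4090

0.4090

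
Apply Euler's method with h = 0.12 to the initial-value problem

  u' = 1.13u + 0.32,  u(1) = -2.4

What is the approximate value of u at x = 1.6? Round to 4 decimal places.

Euler: u_{n+1} = u_n + h·f(x_n, u_n).
x=1.000000, u=-2.400000: f=-2.392000 → u ← -2.400000 + 0.12·(-2.392000) = -2.687040
x=1.120000, u=-2.687040: f=-2.716355 → u ← -2.687040 + 0.12·(-2.716355) = -3.013003
x=1.240000, u=-3.013003: f=-3.084693 → u ← -3.013003 + 0.12·(-3.084693) = -3.383166
x=1.360000, u=-3.383166: f=-3.502977 → u ← -3.383166 + 0.12·(-3.502977) = -3.803523
x=1.480000, u=-3.803523: f=-3.977981 → u ← -3.803523 + 0.12·(-3.977981) = -4.280881
u(1.6) ≈ -4.2809

-4.2809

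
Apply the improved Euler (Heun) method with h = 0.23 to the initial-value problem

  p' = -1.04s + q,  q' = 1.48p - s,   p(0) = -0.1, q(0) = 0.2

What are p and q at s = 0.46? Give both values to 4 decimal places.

Heun on (p,q): k1 = f(s_n, state_n); k2 = f(s_n + h, state_n + h·k1); state_{n+1} = state_n + (h/2)·(k1 + k2).
0.000000: (-0.100000, 0.200000)
  k1 = (0.200000, -0.148000)
  predictor → (-0.054000, 0.165960)
  k2 = (-0.073240, -0.309920)
  → (-0.085423, 0.147339)
0.230000: (-0.085423, 0.147339)
  k1 = (-0.091861, -0.356425)
  predictor → (-0.106551, 0.065361)
  k2 = (-0.413039, -0.617695)
  → (-0.143486, 0.035315)
(p(0.46), q(0.46)) ≈ (-0.1435, 0.0353)

-0.1435, 0.0353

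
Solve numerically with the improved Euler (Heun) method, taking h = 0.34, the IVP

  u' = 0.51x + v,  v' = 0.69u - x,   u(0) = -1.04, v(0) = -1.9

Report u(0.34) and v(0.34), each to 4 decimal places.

-1.6980, -2.2776

Heun on (u,v): k1 = f(x_n, state_n); k2 = f(x_n + h, state_n + h·k1); state_{n+1} = state_n + (h/2)·(k1 + k2).
0.000000: (-1.040000, -1.900000)
  k1 = (-1.900000, -0.717600)
  predictor → (-1.686000, -2.143984)
  k2 = (-1.970584, -1.503340)
  → (-1.697999, -2.277560)
(u(0.34), v(0.34)) ≈ (-1.6980, -2.2776)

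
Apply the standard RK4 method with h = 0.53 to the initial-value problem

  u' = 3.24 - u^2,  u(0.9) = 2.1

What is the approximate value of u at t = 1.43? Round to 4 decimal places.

1.8875

RK4: k1 = f(t_n, u_n); k2 = f(t_n + h/2, u_n + (h/2)·k1); k3 = f(t_n + h/2, u_n + (h/2)·k2); k4 = f(t_n + h, u_n + h·k3); u_{n+1} = u_n + (h/6)·(k1 + 2k2 + 2k3 + k4).
t=0.900000, u=2.100000:
  k1 = f(0.900000, 2.100000) = -1.170000
  k2 = f(1.165000, 1.789950) = 0.036079
  k3 = f(1.165000, 2.109561) = -1.210247
  k4 = f(1.430000, 1.458569) = 1.112577
  u ← 2.100000 + (0.53/6)·(k1 + 2k2 + 2k3 + k4) = 1.887491
u(1.43) ≈ 1.8875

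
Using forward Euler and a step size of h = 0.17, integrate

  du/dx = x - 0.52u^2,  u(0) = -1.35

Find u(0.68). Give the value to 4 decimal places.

-2.1017

Euler: u_{n+1} = u_n + h·f(x_n, u_n).
x=0.000000, u=-1.350000: f=-0.947700 → u ← -1.350000 + 0.17·(-0.947700) = -1.511109
x=0.170000, u=-1.511109: f=-1.017394 → u ← -1.511109 + 0.17·(-1.017394) = -1.684066
x=0.340000, u=-1.684066: f=-1.134761 → u ← -1.684066 + 0.17·(-1.134761) = -1.876975
x=0.510000, u=-1.876975: f=-1.321979 → u ← -1.876975 + 0.17·(-1.321979) = -2.101712
u(0.68) ≈ -2.1017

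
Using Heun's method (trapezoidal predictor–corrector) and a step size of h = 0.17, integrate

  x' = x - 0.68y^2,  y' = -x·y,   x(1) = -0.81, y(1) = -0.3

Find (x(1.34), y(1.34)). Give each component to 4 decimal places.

-1.1693, -0.4170

Heun on (x,y): k1 = f(t_n, state_n); k2 = f(t_n + h, state_n + h·k1); state_{n+1} = state_n + (h/2)·(k1 + k2).
1.000000: (-0.810000, -0.300000)
  k1 = (-0.871200, -0.243000)
  predictor → (-0.958104, -0.341310)
  k2 = (-1.037319, -0.327010)
  → (-0.972224, -0.348451)
1.170000: (-0.972224, -0.348451)
  k1 = (-1.054788, -0.338772)
  predictor → (-1.151538, -0.406042)
  k2 = (-1.263650, -0.467573)
  → (-1.169291, -0.416990)
(x(1.34), y(1.34)) ≈ (-1.1693, -0.4170)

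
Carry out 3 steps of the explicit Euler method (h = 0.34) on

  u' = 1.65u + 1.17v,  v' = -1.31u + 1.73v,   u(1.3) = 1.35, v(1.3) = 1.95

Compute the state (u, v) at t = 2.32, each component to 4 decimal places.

9.6409, 1.8090

Euler on (u,v): u_{n+1} = u_n + h·u', v_{n+1} = v_n + h·v'.
1.300000: (1.350000, 1.950000); f=(4.509000, 1.605000) → (2.883060, 2.495700)
1.640000: (2.883060, 2.495700); f=(7.677018, 0.540752) → (5.493246, 2.679556)
1.980000: (5.493246, 2.679556); f=(12.198936, -2.560521) → (9.640884, 1.808979)
(u(2.32), v(2.32)) ≈ (9.6409, 1.8090)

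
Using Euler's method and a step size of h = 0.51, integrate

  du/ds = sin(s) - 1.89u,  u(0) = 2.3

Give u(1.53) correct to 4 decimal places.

0.4437

Euler: u_{n+1} = u_n + h·f(s_n, u_n).
s=0.000000, u=2.300000: f=-4.347000 → u ← 2.300000 + 0.51·(-4.347000) = 0.083030
s=0.510000, u=0.083030: f=0.331251 → u ← 0.083030 + 0.51·0.331251 = 0.251968
s=1.020000, u=0.251968: f=0.375889 → u ← 0.251968 + 0.51·0.375889 = 0.443671
u(1.53) ≈ 0.4437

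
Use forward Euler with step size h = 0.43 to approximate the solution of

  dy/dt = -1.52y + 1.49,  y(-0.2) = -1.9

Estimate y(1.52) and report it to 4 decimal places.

0.9388

Euler: y_{n+1} = y_n + h·f(t_n, y_n).
t=-0.200000, y=-1.900000: f=4.378000 → y ← -1.900000 + 0.43·4.378000 = -0.017460
t=0.230000, y=-0.017460: f=1.516539 → y ← -0.017460 + 0.43·1.516539 = 0.634652
t=0.660000, y=0.634652: f=0.525329 → y ← 0.634652 + 0.43·0.525329 = 0.860543
t=1.090000, y=0.860543: f=0.181974 → y ← 0.860543 + 0.43·0.181974 = 0.938792
y(1.52) ≈ 0.9388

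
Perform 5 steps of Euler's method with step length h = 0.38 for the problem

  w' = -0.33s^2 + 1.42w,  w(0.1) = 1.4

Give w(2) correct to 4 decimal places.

11.1524

Euler: w_{n+1} = w_n + h·f(s_n, w_n).
s=0.100000, w=1.400000: f=1.984700 → w ← 1.400000 + 0.38·1.984700 = 2.154186
s=0.480000, w=2.154186: f=2.982912 → w ← 2.154186 + 0.38·2.982912 = 3.287693
s=0.860000, w=3.287693: f=4.424455 → w ← 3.287693 + 0.38·4.424455 = 4.968986
s=1.240000, w=4.968986: f=6.548552 → w ← 4.968986 + 0.38·6.548552 = 7.457435
s=1.620000, w=7.457435: f=9.723506 → w ← 7.457435 + 0.38·9.723506 = 11.152368
w(2) ≈ 11.1524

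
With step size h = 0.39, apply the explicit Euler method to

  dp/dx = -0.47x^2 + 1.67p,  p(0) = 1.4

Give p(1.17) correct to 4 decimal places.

Euler: p_{n+1} = p_n + h·f(x_n, p_n).
x=0.000000, p=1.400000: f=2.338000 → p ← 1.400000 + 0.39·2.338000 = 2.311820
x=0.390000, p=2.311820: f=3.789252 → p ← 2.311820 + 0.39·3.789252 = 3.789628
x=0.780000, p=3.789628: f=6.042731 → p ← 3.789628 + 0.39·6.042731 = 6.146294
p(1.17) ≈ 6.1463

6.1463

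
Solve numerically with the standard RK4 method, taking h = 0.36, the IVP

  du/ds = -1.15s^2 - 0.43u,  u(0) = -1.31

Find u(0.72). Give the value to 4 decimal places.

RK4: k1 = f(s_n, u_n); k2 = f(s_n + h/2, u_n + (h/2)·k1); k3 = f(s_n + h/2, u_n + (h/2)·k2); k4 = f(s_n + h, u_n + h·k3); u_{n+1} = u_n + (h/6)·(k1 + 2k2 + 2k3 + k4).
s=0.000000, u=-1.310000:
  k1 = f(0.000000, -1.310000) = 0.563300
  k2 = f(0.180000, -1.208606) = 0.482441
  k3 = f(0.180000, -1.223161) = 0.488699
  k4 = f(0.360000, -1.134068) = 0.338609
  u ← -1.310000 + (0.36/6)·(k1 + 2k2 + 2k3 + k4) = -1.139349
s=0.360000, u=-1.139349:
  k1 = f(0.360000, -1.139349) = 0.340880
  k2 = f(0.540000, -1.077990) = 0.128196
  k3 = f(0.540000, -1.116273) = 0.144658
  k4 = f(0.720000, -1.087272) = -0.128633
  u ← -1.139349 + (0.36/6)·(k1 + 2k2 + 2k3 + k4) = -1.093871
u(0.72) ≈ -1.0939

-1.0939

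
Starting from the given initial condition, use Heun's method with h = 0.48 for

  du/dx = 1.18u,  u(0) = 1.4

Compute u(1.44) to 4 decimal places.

7.2087

Heun: k1 = f(x_n, u_n); k2 = f(x_n + h, u_n + h·k1); u_{n+1} = u_n + (h/2)·(k1 + k2).
x=0.000000, u=1.400000:
  k1 = f(0.000000, 1.400000) = 1.652000
  k2 = f(0.480000, 2.192960) = 2.587693
  u ← 1.400000 + (0.48/2)·(1.652000 + 2.587693) = 2.417526
x=0.480000, u=2.417526:
  k1 = f(0.480000, 2.417526) = 2.852681
  k2 = f(0.960000, 3.786813) = 4.468440
  u ← 2.417526 + (0.48/2)·(2.852681 + 4.468440) = 4.174595
x=0.960000, u=4.174595:
  k1 = f(0.960000, 4.174595) = 4.926022
  k2 = f(1.440000, 6.539086) = 7.716121
  u ← 4.174595 + (0.48/2)·(4.926022 + 7.716121) = 7.208710
u(1.44) ≈ 7.2087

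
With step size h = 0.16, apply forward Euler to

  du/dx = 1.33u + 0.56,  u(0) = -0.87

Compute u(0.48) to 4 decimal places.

-1.2219

Euler: u_{n+1} = u_n + h·f(x_n, u_n).
x=0.000000, u=-0.870000: f=-0.597100 → u ← -0.870000 + 0.16·(-0.597100) = -0.965536
x=0.160000, u=-0.965536: f=-0.724163 → u ← -0.965536 + 0.16·(-0.724163) = -1.081402
x=0.320000, u=-1.081402: f=-0.878265 → u ← -1.081402 + 0.16·(-0.878265) = -1.221924
u(0.48) ≈ -1.2219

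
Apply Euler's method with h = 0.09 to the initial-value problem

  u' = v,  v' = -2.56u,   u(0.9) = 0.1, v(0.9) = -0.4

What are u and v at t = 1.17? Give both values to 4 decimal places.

Euler on (u,v): u_{n+1} = u_n + h·u', v_{n+1} = v_n + h·v'.
0.900000: (0.100000, -0.400000); f=(-0.400000, -0.256000) → (0.064000, -0.423040)
0.990000: (0.064000, -0.423040); f=(-0.423040, -0.163840) → (0.025926, -0.437786)
1.080000: (0.025926, -0.437786); f=(-0.437786, -0.066372) → (-0.013474, -0.443759)
(u(1.17), v(1.17)) ≈ (-0.0135, -0.4438)

-0.0135, -0.4438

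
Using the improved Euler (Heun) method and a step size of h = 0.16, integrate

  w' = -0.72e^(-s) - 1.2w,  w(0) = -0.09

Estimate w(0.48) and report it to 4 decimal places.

-0.2529

Heun: k1 = f(s_n, w_n); k2 = f(s_n + h, w_n + h·k1); w_{n+1} = w_n + (h/2)·(k1 + k2).
s=0.000000, w=-0.090000:
  k1 = f(0.000000, -0.090000) = -0.612000
  k2 = f(0.160000, -0.187920) = -0.388040
  w ← -0.090000 + (0.16/2)·(-0.612000 + (-0.388040)) = -0.170003
s=0.160000, w=-0.170003:
  k1 = f(0.160000, -0.170003) = -0.409540
  k2 = f(0.320000, -0.235530) = -0.240192
  w ← -0.170003 + (0.16/2)·(-0.409540 + (-0.240192)) = -0.221982
s=0.320000, w=-0.221982:
  k1 = f(0.320000, -0.221982) = -0.256449
  k2 = f(0.480000, -0.263014) = -0.129908
  w ← -0.221982 + (0.16/2)·(-0.256449 + (-0.129908)) = -0.252890
w(0.48) ≈ -0.2529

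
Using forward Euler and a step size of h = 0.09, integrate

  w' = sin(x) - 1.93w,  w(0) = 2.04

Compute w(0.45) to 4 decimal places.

Euler: w_{n+1} = w_n + h·f(x_n, w_n).
x=0.000000, w=2.040000: f=-3.937200 → w ← 2.040000 + 0.09·(-3.937200) = 1.685652
x=0.090000, w=1.685652: f=-3.163430 → w ← 1.685652 + 0.09·(-3.163430) = 1.400943
x=0.180000, w=1.400943: f=-2.524791 → w ← 1.400943 + 0.09·(-2.524791) = 1.173712
x=0.270000, w=1.173712: f=-1.998533 → w ← 1.173712 + 0.09·(-1.998533) = 0.993844
x=0.360000, w=0.993844: f=-1.565845 → w ← 0.993844 + 0.09·(-1.565845) = 0.852918
w(0.45) ≈ 0.8529

0.8529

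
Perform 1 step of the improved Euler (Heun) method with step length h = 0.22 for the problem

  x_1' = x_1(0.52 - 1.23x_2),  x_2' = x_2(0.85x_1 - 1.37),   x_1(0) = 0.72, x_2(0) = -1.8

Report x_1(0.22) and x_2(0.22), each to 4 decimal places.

Heun on (x_1,x_2): k1 = f(x_n, state_n); k2 = f(x_n + h, state_n + h·k1); state_{n+1} = state_n + (h/2)·(k1 + k2).
0.000000: (0.720000, -1.800000)
  k1 = (1.968480, 1.364400)
  predictor → (1.153066, -1.499832)
  k2 = (2.726762, 0.584776)
  → (1.236477, -1.585591)
(x_1(0.22), x_2(0.22)) ≈ (1.2365, -1.5856)

1.2365, -1.5856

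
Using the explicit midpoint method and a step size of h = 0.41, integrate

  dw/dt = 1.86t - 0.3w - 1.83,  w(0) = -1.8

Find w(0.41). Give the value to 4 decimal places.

-2.1400

Midpoint: k1 = f(t_n, w_n); k2 = f(t_n + h/2, w_n + (h/2)·k1); w_{n+1} = w_n + h·k2.
t=0.000000, w=-1.800000:
  k1 = f(0.000000, -1.800000) = -1.290000
  k2 = f(0.205000, -2.064450) = -0.829365
  w ← -1.800000 + 0.41·(-0.829365) = -2.140040
w(0.41) ≈ -2.1400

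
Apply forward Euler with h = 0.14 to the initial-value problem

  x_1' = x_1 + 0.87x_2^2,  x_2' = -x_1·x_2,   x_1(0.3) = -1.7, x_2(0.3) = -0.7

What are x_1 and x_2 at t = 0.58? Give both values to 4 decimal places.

-2.0498, -1.0945

Euler on (x_1,x_2): x_1_{n+1} = x_1_n + h·x_1', x_2_{n+1} = x_2_n + h·x_2'.
0.300000: (-1.700000, -0.700000); f=(-1.273700, -1.190000) → (-1.878318, -0.866600)
0.440000: (-1.878318, -0.866600); f=(-1.224952, -1.627750) → (-2.049811, -1.094485)
(x_1(0.58), x_2(0.58)) ≈ (-2.0498, -1.0945)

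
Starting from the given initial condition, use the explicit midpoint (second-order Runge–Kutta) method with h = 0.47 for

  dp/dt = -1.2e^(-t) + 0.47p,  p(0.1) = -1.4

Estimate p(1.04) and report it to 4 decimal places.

Midpoint: k1 = f(t_n, p_n); k2 = f(t_n + h/2, p_n + (h/2)·k1); p_{n+1} = p_n + h·k2.
t=0.100000, p=-1.400000:
  k1 = f(0.100000, -1.400000) = -1.743805
  k2 = f(0.335000, -1.809794) = -1.709009
  p ← -1.400000 + 0.47·(-1.709009) = -2.203234
t=0.570000, p=-2.203234:
  k1 = f(0.570000, -2.203234) = -1.714151
  k2 = f(0.805000, -2.606060) = -1.761354
  p ← -2.203234 + 0.47·(-1.761354) = -3.031070
p(1.04) ≈ -3.0311

-3.0311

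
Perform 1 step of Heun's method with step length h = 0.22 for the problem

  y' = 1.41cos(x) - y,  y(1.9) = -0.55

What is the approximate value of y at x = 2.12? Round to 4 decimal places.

Heun: k1 = f(x_n, y_n); k2 = f(x_n + h, y_n + h·k1); y_{n+1} = y_n + (h/2)·(k1 + k2).
x=1.900000, y=-0.550000:
  k1 = f(1.900000, -0.550000) = 0.094162
  k2 = f(2.120000, -0.529284) = -0.206747
  y ← -0.550000 + (0.22/2)·(0.094162 + (-0.206747)) = -0.562384
y(2.12) ≈ -0.5624

-0.5624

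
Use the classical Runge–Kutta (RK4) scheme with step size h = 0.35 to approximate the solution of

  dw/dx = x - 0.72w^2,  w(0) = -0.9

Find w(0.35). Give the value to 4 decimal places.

-1.0902

RK4: k1 = f(x_n, w_n); k2 = f(x_n + h/2, w_n + (h/2)·k1); k3 = f(x_n + h/2, w_n + (h/2)·k2); k4 = f(x_n + h, w_n + h·k3); w_{n+1} = w_n + (h/6)·(k1 + 2k2 + 2k3 + k4).
x=0.000000, w=-0.900000:
  k1 = f(0.000000, -0.900000) = -0.583200
  k2 = f(0.175000, -1.002060) = -0.547969
  k3 = f(0.175000, -0.995895) = -0.539100
  k4 = f(0.350000, -1.088685) = -0.503369
  w ← -0.900000 + (0.35/6)·(k1 + 2k2 + 2k3 + k4) = -1.090208
w(0.35) ≈ -1.0902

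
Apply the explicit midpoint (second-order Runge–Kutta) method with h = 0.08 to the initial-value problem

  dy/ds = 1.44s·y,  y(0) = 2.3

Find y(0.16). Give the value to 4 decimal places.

Midpoint: k1 = f(s_n, y_n); k2 = f(s_n + h/2, y_n + (h/2)·k1); y_{n+1} = y_n + h·k2.
s=0.000000, y=2.300000:
  k1 = f(0.000000, 2.300000) = 0.000000
  k2 = f(0.040000, 2.300000) = 0.132480
  y ← 2.300000 + 0.08·0.132480 = 2.310598
s=0.080000, y=2.310598:
  k1 = f(0.080000, 2.310598) = 0.266181
  k2 = f(0.120000, 2.321246) = 0.401111
  y ← 2.310598 + 0.08·0.401111 = 2.342687
y(0.16) ≈ 2.3427

2.3427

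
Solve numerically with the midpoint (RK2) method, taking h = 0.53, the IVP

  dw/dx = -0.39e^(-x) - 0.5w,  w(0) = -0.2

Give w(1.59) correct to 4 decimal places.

-0.2741

Midpoint: k1 = f(x_n, w_n); k2 = f(x_n + h/2, w_n + (h/2)·k1); w_{n+1} = w_n + h·k2.
x=0.000000, w=-0.200000:
  k1 = f(0.000000, -0.200000) = -0.290000
  k2 = f(0.265000, -0.276850) = -0.160785
  w ← -0.200000 + 0.53·(-0.160785) = -0.285216
x=0.530000, w=-0.285216:
  k1 = f(0.530000, -0.285216) = -0.086948
  k2 = f(0.795000, -0.308257) = -0.021988
  w ← -0.285216 + 0.53·(-0.021988) = -0.296870
x=1.060000, w=-0.296870:
  k1 = f(1.060000, -0.296870) = 0.013317
  k2 = f(1.325000, -0.293341) = 0.043007
  w ← -0.296870 + 0.53·0.043007 = -0.274076
w(1.59) ≈ -0.2741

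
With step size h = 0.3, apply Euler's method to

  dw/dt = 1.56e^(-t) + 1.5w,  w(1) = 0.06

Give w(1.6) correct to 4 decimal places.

0.5033

Euler: w_{n+1} = w_n + h·f(t_n, w_n).
t=1.000000, w=0.060000: f=0.663892 → w ← 0.060000 + 0.3·0.663892 = 0.259168
t=1.300000, w=0.259168: f=0.813901 → w ← 0.259168 + 0.3·0.813901 = 0.503338
w(1.6) ≈ 0.5033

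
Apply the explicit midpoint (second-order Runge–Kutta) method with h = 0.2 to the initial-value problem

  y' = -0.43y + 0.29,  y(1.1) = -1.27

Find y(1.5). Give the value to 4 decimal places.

-0.9631

Midpoint: k1 = f(s_n, y_n); k2 = f(s_n + h/2, y_n + (h/2)·k1); y_{n+1} = y_n + h·k2.
s=1.100000, y=-1.270000:
  k1 = f(1.100000, -1.270000) = 0.836100
  k2 = f(1.200000, -1.186390) = 0.800148
  y ← -1.270000 + 0.2·0.800148 = -1.109970
s=1.300000, y=-1.109970:
  k1 = f(1.300000, -1.109970) = 0.767287
  k2 = f(1.400000, -1.033242) = 0.734294
  y ← -1.109970 + 0.2·0.734294 = -0.963112
y(1.5) ≈ -0.9631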